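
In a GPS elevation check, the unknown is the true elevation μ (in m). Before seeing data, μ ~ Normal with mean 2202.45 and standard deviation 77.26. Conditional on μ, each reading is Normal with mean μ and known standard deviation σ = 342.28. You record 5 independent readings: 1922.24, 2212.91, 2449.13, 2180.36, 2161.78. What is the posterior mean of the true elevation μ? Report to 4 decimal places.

For Normal data with known variance σ², a Normal(μ₀, σ₀²) prior on μ is conjugate. Posterior precision = 1/σ₀² + n/σ²; posterior mean is the precision-weighted average of μ₀ and x̄.
Σxᵢ = 1922.24 + 2212.91 + 2449.13 + 2180.36 + 2161.78 = 10926.42, so n·x̄ = 10926.42.
σ₀² = 77.26² = 5969.1076, σ² = 342.28² = 117155.5984; σ² + n·σ₀² = 117155.5984 + 5·5969.1076 = 147001.1364.
Posterior mean = (μ₀/σ₀² + n·x̄/σ²)/(1/σ₀² + n/σ²) = (σ²·μ₀ + σ₀²·n·x̄)/(σ² + n·σ₀²) = (117155.5984·2202.45 + 5969.1076·10926.42)/147001.1364 = 323250324.358872/147001.1364 = 2198.9648.

2198.9648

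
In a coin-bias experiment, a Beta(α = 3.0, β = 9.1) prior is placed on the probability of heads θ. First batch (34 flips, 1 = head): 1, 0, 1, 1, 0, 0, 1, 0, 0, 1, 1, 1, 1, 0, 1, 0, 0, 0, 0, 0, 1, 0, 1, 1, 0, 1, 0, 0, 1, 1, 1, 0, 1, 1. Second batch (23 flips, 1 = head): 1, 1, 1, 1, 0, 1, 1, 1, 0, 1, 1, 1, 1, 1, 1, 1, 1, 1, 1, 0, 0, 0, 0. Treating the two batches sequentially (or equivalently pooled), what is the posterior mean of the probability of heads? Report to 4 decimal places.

0.5499

The Beta prior is conjugate to a Binomial/Bernoulli likelihood; the update adds successes to α and failures to β.
After batch 1: Beta(3.0+18, 9.1+16) = Beta(21.0, 25.1).
After batch 2: Beta(21.0+17, 25.1+6) = Beta(38.0, 31.1).
Posterior mean = α/(α+β) = 38.0/69.1 = 0.5499.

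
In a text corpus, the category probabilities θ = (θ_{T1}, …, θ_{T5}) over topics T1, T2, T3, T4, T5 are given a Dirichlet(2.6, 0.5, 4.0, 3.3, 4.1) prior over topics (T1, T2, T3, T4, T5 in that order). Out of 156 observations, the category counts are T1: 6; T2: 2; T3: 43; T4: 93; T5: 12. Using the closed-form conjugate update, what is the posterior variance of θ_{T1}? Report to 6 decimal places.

The Dirichlet prior is conjugate to the Multinomial likelihood: each posterior αⱼ = prior αⱼ + observed count nⱼ.
Posterior concentration: (8.6, 2.5, 47.0, 96.3, 16.1), total = 170.5.
Var[θ_j] = α_j(Σα−α_j)/((Σα)²(Σα+1)) = 8.6·161.9/(170.5²·171.5) = 0.000279.

0.000279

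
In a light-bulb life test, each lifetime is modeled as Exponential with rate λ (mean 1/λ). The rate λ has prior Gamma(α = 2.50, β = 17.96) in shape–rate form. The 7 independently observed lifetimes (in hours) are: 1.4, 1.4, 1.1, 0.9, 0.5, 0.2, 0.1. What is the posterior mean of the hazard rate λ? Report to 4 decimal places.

0.4032

With a Gamma(shape α, rate β) prior on the exponential rate λ, the posterior after n observations with total T = Σxᵢ is Gamma(α+n, β+T).
Sum of observations T = 5.6 hours; n = 7.
Posterior: Gamma(2.50+7, 17.96+5.6) = Gamma(9.50, 23.56).
Posterior mean of λ = α/β = 9.50/23.56 = 0.4032.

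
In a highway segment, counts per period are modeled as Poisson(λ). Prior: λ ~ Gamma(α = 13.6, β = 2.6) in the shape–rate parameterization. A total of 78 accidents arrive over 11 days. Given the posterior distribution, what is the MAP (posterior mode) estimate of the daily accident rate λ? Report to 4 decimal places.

With a Gamma(shape α, rate β) prior, the Poisson likelihood is conjugate: the posterior is Gamma(α + ΣXᵢ, β + n).
Posterior: Gamma(α+S, β+n) = Gamma(13.6+78, 2.6+11) = Gamma(91.6, 13.6).
Mode of Gamma(α,β) for α≥1 is (α−1)/β = 90.6/13.6 = 6.6618.

6.6618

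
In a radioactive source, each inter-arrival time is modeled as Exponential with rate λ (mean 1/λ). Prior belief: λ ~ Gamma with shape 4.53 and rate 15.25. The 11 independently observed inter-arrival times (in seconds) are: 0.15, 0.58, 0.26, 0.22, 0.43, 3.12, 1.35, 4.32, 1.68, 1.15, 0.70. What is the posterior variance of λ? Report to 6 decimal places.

With a Gamma(shape α, rate β) prior on the exponential rate λ, the posterior after n observations with total T = Σxᵢ is Gamma(α+n, β+T).
Sum of observations T = 13.96 seconds; n = 11.
Posterior: Gamma(4.53+11, 15.25+13.96) = Gamma(15.53, 29.21).
Var = α/β² = 0.018202.

0.018202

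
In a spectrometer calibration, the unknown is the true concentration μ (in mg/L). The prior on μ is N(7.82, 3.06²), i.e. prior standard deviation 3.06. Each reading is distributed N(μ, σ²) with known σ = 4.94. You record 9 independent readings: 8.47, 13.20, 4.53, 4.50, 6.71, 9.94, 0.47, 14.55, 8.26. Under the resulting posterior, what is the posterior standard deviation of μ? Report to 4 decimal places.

For Normal data with known variance σ², a Normal(μ₀, σ₀²) prior on μ is conjugate. Posterior precision = 1/σ₀² + n/σ²; posterior mean is the precision-weighted average of μ₀ and x̄.
σ₀² = 3.06² = 9.3636, σ² = 4.94² = 24.4036; σ² + n·σ₀² = 24.4036 + 9·9.3636 = 108.676.
Posterior precision = 1/σ₀² + n/σ² = 1/9.3636 + 9/24.4036 = (σ² + n·σ₀²)/(σ₀²σ²) = 108.676/(9.3636·24.4036); posterior variance σₙ² = σ₀²σ²/(σ² + n·σ₀²) = 9.3636·24.4036/108.676 = 2.102631.
Posterior SD = √σₙ² = √(9.3636·24.4036/108.676) = 1.4500.

1.4500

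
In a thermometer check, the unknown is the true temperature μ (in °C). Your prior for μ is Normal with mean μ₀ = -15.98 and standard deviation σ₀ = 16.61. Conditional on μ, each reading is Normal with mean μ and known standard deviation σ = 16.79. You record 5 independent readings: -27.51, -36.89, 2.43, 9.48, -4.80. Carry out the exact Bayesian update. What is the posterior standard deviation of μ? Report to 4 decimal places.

6.8421

For Normal data with known variance σ², a Normal(μ₀, σ₀²) prior on μ is conjugate. Posterior precision = 1/σ₀² + n/σ²; posterior mean is the precision-weighted average of μ₀ and x̄.
σ₀² = 16.61² = 275.8921, σ² = 16.79² = 281.9041; σ² + n·σ₀² = 281.9041 + 5·275.8921 = 1661.3646.
Posterior precision = 1/σ₀² + n/σ² = 1/275.8921 + 5/281.9041 = (σ² + n·σ₀²)/(σ₀²σ²) = 1661.3646/(275.8921·281.9041); posterior variance σₙ² = σ₀²σ²/(σ² + n·σ₀²) = 275.8921·281.9041/1661.3646 = 46.813995.
Posterior SD = √σₙ² = √(275.8921·281.9041/1661.3646) = 6.8421.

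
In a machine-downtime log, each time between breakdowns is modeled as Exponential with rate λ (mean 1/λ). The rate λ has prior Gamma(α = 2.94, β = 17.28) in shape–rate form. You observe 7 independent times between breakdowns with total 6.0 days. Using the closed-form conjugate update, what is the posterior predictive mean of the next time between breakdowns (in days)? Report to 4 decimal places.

2.6040

With a Gamma(shape α, rate β) prior on the exponential rate λ, the posterior after n observations with total T = Σxᵢ is Gamma(α+n, β+T).
Posterior: Gamma(2.94+7, 17.28+6.0) = Gamma(9.94, 23.28).
The predictive distribution for the next observation is Lomax; its mean is β/(α−1) = 23.28/8.94 = 2.6040.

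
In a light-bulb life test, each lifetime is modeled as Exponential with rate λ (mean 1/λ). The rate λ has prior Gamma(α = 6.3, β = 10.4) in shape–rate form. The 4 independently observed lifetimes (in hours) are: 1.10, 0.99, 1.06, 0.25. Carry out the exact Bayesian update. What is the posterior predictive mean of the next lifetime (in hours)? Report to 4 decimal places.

With a Gamma(shape α, rate β) prior on the exponential rate λ, the posterior after n observations with total T = Σxᵢ is Gamma(α+n, β+T).
Sum of observations T = 3.40 hours; n = 4.
Posterior: Gamma(6.3+4, 10.4+3.40) = Gamma(10.3, 13.80).
The predictive distribution for the next observation is Lomax; its mean is β/(α−1) = 13.80/9.3 = 1.4839.

1.4839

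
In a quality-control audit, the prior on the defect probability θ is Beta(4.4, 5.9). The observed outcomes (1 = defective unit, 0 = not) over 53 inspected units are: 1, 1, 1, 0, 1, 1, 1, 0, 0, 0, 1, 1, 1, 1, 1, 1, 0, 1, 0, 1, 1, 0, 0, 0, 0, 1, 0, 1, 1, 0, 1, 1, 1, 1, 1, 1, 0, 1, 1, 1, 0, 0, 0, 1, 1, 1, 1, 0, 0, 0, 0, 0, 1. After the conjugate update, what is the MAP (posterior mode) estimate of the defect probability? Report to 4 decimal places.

The Beta prior is conjugate to a Binomial/Bernoulli likelihood; the update adds successes to α and failures to β.
Posterior: Beta(α+k, β+n−k) = Beta(4.4+32, 5.9+21) = Beta(36.4, 26.9).
Mode of Beta(a,b) for a,b>1 is (a−1)/(a+b−2) = 35.4/61.3 = 0.5775.

0.5775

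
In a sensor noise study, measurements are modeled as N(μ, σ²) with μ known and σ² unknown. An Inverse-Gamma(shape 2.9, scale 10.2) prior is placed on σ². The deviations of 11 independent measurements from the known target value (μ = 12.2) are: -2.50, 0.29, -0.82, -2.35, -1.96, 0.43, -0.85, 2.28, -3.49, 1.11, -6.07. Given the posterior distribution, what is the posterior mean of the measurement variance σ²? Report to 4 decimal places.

With known mean μ and an Inverse-Gamma(α, β) prior on σ², the Normal likelihood is conjugate: posterior is Inv-Gamma(α + n/2, β + Σ(xᵢ−μ)²/2).
Σ(xᵢ−μ)² = (-2.50)² + (0.29)² + (-0.82)² + (-2.35)² + (-1.96)² + (0.43)² + (-0.85)² + (2.28)² + (-3.49)² + (1.11)² + (-6.07)² = 72.7335.
Posterior: Inv-Gamma(2.9 + 11/2, 10.2 + 72.7335/2) = Inv-Gamma(8.40, 46.56675).
E[σ²|data] = β/(α−1) = 46.56675/7.40 = 6.2928.

6.2928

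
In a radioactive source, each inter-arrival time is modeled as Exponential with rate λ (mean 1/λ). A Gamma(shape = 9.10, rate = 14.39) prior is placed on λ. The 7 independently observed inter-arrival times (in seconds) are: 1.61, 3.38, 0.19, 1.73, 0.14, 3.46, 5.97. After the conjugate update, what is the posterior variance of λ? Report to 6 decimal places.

0.016895

With a Gamma(shape α, rate β) prior on the exponential rate λ, the posterior after n observations with total T = Σxᵢ is Gamma(α+n, β+T).
Sum of observations T = 16.48 seconds; n = 7.
Posterior: Gamma(9.10+7, 14.39+16.48) = Gamma(16.10, 30.87).
Var = α/β² = 0.016895.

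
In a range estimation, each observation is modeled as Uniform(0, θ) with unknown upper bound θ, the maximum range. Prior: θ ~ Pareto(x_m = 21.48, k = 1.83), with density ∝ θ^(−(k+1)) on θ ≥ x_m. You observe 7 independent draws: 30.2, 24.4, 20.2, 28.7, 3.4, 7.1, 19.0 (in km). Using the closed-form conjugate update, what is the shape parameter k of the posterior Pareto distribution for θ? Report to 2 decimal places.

8.83

A Pareto(scale x_m, shape k) prior on the upper bound θ of Uniform(0, θ) is conjugate: posterior is Pareto(max(x_m, max xᵢ), k + n).
Sample maximum = 30.2; prior scale x_m = 21.48 → posterior scale = max = 30.20.
Posterior shape = 1.83 + 7 = 8.83.
Posterior shape k = 8.83.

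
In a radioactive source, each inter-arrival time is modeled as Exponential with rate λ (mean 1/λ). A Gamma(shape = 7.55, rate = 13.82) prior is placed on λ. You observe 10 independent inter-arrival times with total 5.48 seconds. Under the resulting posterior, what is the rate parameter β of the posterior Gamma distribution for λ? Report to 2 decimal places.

19.30

With a Gamma(shape α, rate β) prior on the exponential rate λ, the posterior after n observations with total T = Σxᵢ is Gamma(α+n, β+T).
Posterior: Gamma(7.55+10, 13.82+5.48) = Gamma(17.55, 19.30).
Posterior β = 19.30.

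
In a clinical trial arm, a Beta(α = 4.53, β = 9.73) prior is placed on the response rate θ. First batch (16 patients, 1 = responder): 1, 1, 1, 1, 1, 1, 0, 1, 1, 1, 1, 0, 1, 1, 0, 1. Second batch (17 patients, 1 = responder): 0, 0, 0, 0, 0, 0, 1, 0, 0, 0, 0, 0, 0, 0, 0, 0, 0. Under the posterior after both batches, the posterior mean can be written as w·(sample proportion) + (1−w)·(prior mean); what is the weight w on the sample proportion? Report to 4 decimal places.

0.6983

The Beta prior is conjugate to a Binomial/Bernoulli likelihood; the update adds successes to α and failures to β.
Total number of patients: n = 16 + 17 = 33.
Posterior mean = (α₀+k)/(α₀+β₀+n) = [n/(α₀+β₀+n)]·(k/n) + [(α₀+β₀)/(α₀+β₀+n)]·α₀/(α₀+β₀), so only n and the prior enter the weight.
The weight on the data is w = n/(α₀+β₀+n) = 33/(4.53+9.73+33) = 33/47.26 = 0.6983.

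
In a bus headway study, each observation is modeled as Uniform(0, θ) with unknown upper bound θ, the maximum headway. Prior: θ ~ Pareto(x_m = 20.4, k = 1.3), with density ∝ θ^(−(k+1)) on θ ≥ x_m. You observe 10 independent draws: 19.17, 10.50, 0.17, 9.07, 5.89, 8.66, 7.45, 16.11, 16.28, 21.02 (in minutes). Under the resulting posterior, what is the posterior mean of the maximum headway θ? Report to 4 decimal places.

23.0608

A Pareto(scale x_m, shape k) prior on the upper bound θ of Uniform(0, θ) is conjugate: posterior is Pareto(max(x_m, max xᵢ), k + n).
Sample maximum = 21.02; prior scale x_m = 20.4 → posterior scale = max = 21.02.
Posterior shape = 1.3 + 10 = 11.3.
E[θ|data] = k·x_m/(k−1) = 11.3·21.02/10.3 = 23.0608.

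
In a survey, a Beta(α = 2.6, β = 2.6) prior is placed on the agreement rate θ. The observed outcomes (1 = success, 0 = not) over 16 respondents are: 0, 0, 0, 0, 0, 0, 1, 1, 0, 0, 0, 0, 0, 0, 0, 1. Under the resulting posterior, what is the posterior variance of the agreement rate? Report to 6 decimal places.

0.008756

The Beta prior is conjugate to a Binomial/Bernoulli likelihood; the update adds successes to α and failures to β.
Posterior: Beta(α+k, β+n−k) = Beta(2.6+3, 2.6+13) = Beta(5.6, 15.6).
Var = αβ/((α+β)²(α+β+1)) = 5.6·15.6/(21.2²·22.2) = 0.008756.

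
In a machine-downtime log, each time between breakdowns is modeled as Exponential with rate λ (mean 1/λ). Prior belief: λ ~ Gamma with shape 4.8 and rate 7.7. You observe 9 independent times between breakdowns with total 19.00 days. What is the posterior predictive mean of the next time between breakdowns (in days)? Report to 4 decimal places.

With a Gamma(shape α, rate β) prior on the exponential rate λ, the posterior after n observations with total T = Σxᵢ is Gamma(α+n, β+T).
Posterior: Gamma(4.8+9, 7.7+19.00) = Gamma(13.8, 26.70).
The predictive distribution for the next observation is Lomax; its mean is β/(α−1) = 26.70/12.8 = 2.0859.

2.0859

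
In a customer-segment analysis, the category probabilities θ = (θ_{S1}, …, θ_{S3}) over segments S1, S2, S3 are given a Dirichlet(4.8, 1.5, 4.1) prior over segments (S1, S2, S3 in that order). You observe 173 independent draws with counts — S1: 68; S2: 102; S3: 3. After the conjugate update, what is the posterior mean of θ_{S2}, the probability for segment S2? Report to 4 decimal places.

The Dirichlet prior is conjugate to the Multinomial likelihood: each posterior αⱼ = prior αⱼ + observed count nⱼ.
Posterior concentration: (72.8, 103.5, 7.1), total = 183.4.
E[θ_{S2}|data] = α_{S2}/Σα = 103.5/183.4 = 0.5643.

0.5643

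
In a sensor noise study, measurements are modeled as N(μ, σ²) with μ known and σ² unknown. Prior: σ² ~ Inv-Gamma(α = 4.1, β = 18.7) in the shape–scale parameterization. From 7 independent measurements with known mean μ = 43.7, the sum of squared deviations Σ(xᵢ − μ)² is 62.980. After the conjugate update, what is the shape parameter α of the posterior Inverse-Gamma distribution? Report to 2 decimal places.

7.60

With known mean μ and an Inverse-Gamma(α, β) prior on σ², the Normal likelihood is conjugate: posterior is Inv-Gamma(α + n/2, β + Σ(xᵢ−μ)²/2).
Posterior: Inv-Gamma(4.1 + 7/2, 18.7 + 62.980/2) = Inv-Gamma(7.60, 50.1900).
Posterior α = 7.60.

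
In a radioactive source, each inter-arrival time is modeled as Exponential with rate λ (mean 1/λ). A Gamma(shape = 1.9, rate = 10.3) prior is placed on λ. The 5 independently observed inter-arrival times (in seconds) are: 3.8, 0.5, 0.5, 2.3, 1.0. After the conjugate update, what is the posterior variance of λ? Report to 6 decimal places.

With a Gamma(shape α, rate β) prior on the exponential rate λ, the posterior after n observations with total T = Σxᵢ is Gamma(α+n, β+T).
Sum of observations T = 8.1 seconds; n = 5.
Posterior: Gamma(1.9+5, 10.3+8.1) = Gamma(6.9, 18.4).
Var = α/β² = 0.020380.

0.020380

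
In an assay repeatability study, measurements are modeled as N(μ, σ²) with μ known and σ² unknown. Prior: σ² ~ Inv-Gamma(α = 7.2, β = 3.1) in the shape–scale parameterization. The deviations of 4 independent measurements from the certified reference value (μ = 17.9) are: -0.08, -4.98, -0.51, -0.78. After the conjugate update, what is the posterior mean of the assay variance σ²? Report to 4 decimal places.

1.9436

With known mean μ and an Inverse-Gamma(α, β) prior on σ², the Normal likelihood is conjugate: posterior is Inv-Gamma(α + n/2, β + Σ(xᵢ−μ)²/2).
Σ(xᵢ−μ)² = (-0.08)² + (-4.98)² + (-0.51)² + (-0.78)² = 25.6753.
Posterior: Inv-Gamma(7.2 + 4/2, 3.1 + 25.6753/2) = Inv-Gamma(9.20, 15.93765).
E[σ²|data] = β/(α−1) = 15.93765/8.20 = 1.9436.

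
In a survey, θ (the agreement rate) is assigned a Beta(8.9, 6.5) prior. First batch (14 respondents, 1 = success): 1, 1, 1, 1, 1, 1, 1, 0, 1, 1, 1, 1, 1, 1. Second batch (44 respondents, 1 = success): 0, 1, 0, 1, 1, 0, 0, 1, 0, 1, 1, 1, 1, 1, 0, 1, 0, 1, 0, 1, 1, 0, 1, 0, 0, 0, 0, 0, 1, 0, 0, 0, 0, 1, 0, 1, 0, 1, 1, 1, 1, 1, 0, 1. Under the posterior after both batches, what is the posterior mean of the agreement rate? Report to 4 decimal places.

The Beta prior is conjugate to a Binomial/Bernoulli likelihood; the update adds successes to α and failures to β.
After batch 1: Beta(8.9+13, 6.5+1) = Beta(21.9, 7.5).
After batch 2: Beta(21.9+23, 7.5+21) = Beta(44.9, 28.5).
Posterior mean = α/(α+β) = 44.9/73.4 = 0.6117.

0.6117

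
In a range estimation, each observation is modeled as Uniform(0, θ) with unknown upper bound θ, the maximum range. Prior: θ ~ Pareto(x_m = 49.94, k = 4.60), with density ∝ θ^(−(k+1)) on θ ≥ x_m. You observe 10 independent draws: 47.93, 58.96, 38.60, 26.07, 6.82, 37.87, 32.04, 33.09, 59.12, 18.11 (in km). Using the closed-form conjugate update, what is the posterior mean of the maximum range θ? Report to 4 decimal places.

A Pareto(scale x_m, shape k) prior on the upper bound θ of Uniform(0, θ) is conjugate: posterior is Pareto(max(x_m, max xᵢ), k + n).
Sample maximum = 59.12; prior scale x_m = 49.94 → posterior scale = max = 59.12.
Posterior shape = 4.60 + 10 = 14.60.
E[θ|data] = k·x_m/(k−1) = 14.60·59.12/13.60 = 63.4671.

63.4671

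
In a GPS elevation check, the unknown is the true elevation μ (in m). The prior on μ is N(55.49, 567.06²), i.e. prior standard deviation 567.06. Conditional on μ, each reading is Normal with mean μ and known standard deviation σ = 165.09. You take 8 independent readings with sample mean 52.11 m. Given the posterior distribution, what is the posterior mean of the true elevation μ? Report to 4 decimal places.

For Normal data with known variance σ², a Normal(μ₀, σ₀²) prior on μ is conjugate. Posterior precision = 1/σ₀² + n/σ²; posterior mean is the precision-weighted average of μ₀ and x̄.
n·x̄ = 8·52.11 = 416.88.
σ₀² = 567.06² = 321557.0436, σ² = 165.09² = 27254.7081; σ² + n·σ₀² = 27254.7081 + 8·321557.0436 = 2599711.0569.
Posterior mean = (μ₀/σ₀² + n·x̄/σ²)/(1/σ₀² + n/σ²) = (σ²·μ₀ + σ₀²·n·x̄)/(σ² + n·σ₀²) = (27254.7081·55.49 + 321557.0436·416.88)/2599711.0569 = 135563064.088437/2599711.0569 = 52.1454.

52.1454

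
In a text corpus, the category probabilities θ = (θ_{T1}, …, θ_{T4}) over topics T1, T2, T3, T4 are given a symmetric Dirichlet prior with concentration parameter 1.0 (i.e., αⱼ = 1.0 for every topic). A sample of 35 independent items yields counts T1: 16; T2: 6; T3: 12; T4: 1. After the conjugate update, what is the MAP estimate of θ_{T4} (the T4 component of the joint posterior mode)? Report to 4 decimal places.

0.0286

The Dirichlet prior is conjugate to the Multinomial likelihood: each posterior αⱼ = prior αⱼ + observed count nⱼ.
Posterior concentration: (17.0, 7.0, 13.0, 2.0), total = 39.0.
Joint mode component: (α_{T4}−1)/(Σα−K) = 1.0/35.0 = 0.0286.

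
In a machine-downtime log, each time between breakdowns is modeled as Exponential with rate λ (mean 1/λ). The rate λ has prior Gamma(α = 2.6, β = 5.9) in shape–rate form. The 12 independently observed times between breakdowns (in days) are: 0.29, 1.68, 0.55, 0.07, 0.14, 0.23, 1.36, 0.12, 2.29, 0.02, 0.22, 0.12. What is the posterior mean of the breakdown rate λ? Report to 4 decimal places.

With a Gamma(shape α, rate β) prior on the exponential rate λ, the posterior after n observations with total T = Σxᵢ is Gamma(α+n, β+T).
Sum of observations T = 7.09 days; n = 12.
Posterior: Gamma(2.6+12, 5.9+7.09) = Gamma(14.6, 12.99).
Posterior mean of λ = α/β = 14.6/12.99 = 1.1239.

1.1239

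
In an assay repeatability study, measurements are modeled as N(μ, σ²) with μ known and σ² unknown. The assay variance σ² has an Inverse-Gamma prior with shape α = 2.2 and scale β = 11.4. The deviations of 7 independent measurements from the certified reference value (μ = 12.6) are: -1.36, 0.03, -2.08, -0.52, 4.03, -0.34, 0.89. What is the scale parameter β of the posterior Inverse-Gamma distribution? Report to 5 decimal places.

With known mean μ and an Inverse-Gamma(α, β) prior on σ², the Normal likelihood is conjugate: posterior is Inv-Gamma(α + n/2, β + Σ(xᵢ−μ)²/2).
Σ(xᵢ−μ)² = (-1.36)² + (0.03)² + (-2.08)² + (-0.52)² + (4.03)² + (-0.34)² + (0.89)² = 23.5959.
Posterior: Inv-Gamma(2.2 + 7/2, 11.4 + 23.5959/2) = Inv-Gamma(5.70, 23.19795).
Posterior β = 23.19795.

23.19795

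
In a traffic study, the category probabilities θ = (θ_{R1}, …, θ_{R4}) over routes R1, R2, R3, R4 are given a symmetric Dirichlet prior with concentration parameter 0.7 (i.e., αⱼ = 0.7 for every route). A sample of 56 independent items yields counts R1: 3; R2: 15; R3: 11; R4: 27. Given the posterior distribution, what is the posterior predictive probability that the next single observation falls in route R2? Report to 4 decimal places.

The Dirichlet prior is conjugate to the Multinomial likelihood: each posterior αⱼ = prior αⱼ + observed count nⱼ.
Posterior concentration: (3.7, 15.7, 11.7, 27.7), total = 58.8.
P(next = R2 | data) = α_{R2}/Σα = 0.2670.

0.2670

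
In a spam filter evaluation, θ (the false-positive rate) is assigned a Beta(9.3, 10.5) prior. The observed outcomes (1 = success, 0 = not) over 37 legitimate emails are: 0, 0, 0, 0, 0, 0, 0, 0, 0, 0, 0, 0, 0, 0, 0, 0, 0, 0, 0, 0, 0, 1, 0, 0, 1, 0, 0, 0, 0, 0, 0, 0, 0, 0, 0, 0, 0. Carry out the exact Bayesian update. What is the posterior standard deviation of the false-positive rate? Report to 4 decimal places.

The Beta prior is conjugate to a Binomial/Bernoulli likelihood; the update adds successes to α and failures to β.
Posterior: Beta(α+k, β+n−k) = Beta(9.3+2, 10.5+35) = Beta(11.3, 45.5).
Var = αβ/((α+β)²(α+β+1)) = 11.3·45.5/(56.8²·57.8) = 0.00275718; SD = √0.00275718 = 0.0525.

0.0525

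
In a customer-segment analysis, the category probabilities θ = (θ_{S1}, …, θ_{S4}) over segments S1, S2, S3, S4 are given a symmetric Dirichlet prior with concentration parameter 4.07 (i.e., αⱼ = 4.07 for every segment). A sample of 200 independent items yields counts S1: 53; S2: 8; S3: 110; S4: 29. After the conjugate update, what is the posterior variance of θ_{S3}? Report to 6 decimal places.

The Dirichlet prior is conjugate to the Multinomial likelihood: each posterior αⱼ = prior αⱼ + observed count nⱼ.
Posterior concentration: (57.07, 12.07, 114.07, 33.07), total = 216.28.
Var[θ_j] = α_j(Σα−α_j)/((Σα)²(Σα+1)) = 114.07·102.21/(216.28²·217.28) = 0.001147.

0.001147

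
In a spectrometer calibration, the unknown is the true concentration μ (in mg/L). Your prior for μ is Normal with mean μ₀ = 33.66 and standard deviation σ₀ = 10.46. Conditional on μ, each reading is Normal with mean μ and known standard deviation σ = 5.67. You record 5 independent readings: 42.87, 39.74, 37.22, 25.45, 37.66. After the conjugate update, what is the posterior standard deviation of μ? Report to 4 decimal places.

2.4643

For Normal data with known variance σ², a Normal(μ₀, σ₀²) prior on μ is conjugate. Posterior precision = 1/σ₀² + n/σ²; posterior mean is the precision-weighted average of μ₀ and x̄.
σ₀² = 10.46² = 109.4116, σ² = 5.67² = 32.1489; σ² + n·σ₀² = 32.1489 + 5·109.4116 = 579.2069.
Posterior precision = 1/σ₀² + n/σ² = 1/109.4116 + 5/32.1489 = (σ² + n·σ₀²)/(σ₀²σ²) = 579.2069/(109.4116·32.1489); posterior variance σₙ² = σ₀²σ²/(σ² + n·σ₀²) = 109.4116·32.1489/579.2069 = 6.072895.
Posterior SD = √σₙ² = √(109.4116·32.1489/579.2069) = 2.4643.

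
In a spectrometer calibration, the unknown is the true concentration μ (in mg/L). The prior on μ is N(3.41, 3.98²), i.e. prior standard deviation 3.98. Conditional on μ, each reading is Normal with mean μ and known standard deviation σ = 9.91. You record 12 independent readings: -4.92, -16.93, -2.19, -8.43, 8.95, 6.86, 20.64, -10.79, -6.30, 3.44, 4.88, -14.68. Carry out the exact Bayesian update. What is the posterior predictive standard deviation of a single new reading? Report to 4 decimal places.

For Normal data with known variance σ², a Normal(μ₀, σ₀²) prior on μ is conjugate. Posterior precision = 1/σ₀² + n/σ²; posterior mean is the precision-weighted average of μ₀ and x̄.
σ₀² = 3.98² = 15.8404, σ² = 9.91² = 98.2081; σ² + n·σ₀² = 98.2081 + 12·15.8404 = 288.2929.
Posterior precision = 1/σ₀² + n/σ² = 1/15.8404 + 12/98.2081 = (σ² + n·σ₀²)/(σ₀²σ²) = 288.2929/(15.8404·98.2081); posterior variance σₙ² = σ₀²σ²/(σ² + n·σ₀²) = 15.8404·98.2081/288.2929 = 5.396094.
Predictive variance for one new observation = σₙ² + σ² = 15.8404·98.2081/288.2929 + 98.2081 = σ²·(σ₀² + 288.2929)/288.2929 = 98.2081·304.1333/288.2929 = 103.604194; SD = √(98.2081·304.1333/288.2929) = 10.1786.

10.1786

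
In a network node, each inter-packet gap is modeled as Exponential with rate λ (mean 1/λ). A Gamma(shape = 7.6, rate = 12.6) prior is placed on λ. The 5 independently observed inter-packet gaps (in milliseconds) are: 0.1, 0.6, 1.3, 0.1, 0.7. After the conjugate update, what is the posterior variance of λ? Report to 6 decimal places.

0.053129

With a Gamma(shape α, rate β) prior on the exponential rate λ, the posterior after n observations with total T = Σxᵢ is Gamma(α+n, β+T).
Sum of observations T = 2.8 milliseconds; n = 5.
Posterior: Gamma(7.6+5, 12.6+2.8) = Gamma(12.6, 15.4).
Var = α/β² = 0.053129.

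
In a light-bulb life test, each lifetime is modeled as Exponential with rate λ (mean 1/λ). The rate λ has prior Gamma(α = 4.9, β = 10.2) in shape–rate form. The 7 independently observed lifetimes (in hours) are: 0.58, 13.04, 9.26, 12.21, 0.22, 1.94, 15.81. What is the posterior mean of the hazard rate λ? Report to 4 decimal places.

With a Gamma(shape α, rate β) prior on the exponential rate λ, the posterior after n observations with total T = Σxᵢ is Gamma(α+n, β+T).
Sum of observations T = 53.06 hours; n = 7.
Posterior: Gamma(4.9+7, 10.2+53.06) = Gamma(11.9, 63.26).
Posterior mean of λ = α/β = 11.9/63.26 = 0.1881.

0.1881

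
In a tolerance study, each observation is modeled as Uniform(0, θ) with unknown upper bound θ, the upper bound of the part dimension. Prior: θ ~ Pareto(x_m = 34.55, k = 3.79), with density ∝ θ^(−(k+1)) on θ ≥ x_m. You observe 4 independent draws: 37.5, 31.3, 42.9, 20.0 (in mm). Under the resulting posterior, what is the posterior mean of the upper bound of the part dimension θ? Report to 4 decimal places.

A Pareto(scale x_m, shape k) prior on the upper bound θ of Uniform(0, θ) is conjugate: posterior is Pareto(max(x_m, max xᵢ), k + n).
Sample maximum = 42.9; prior scale x_m = 34.55 → posterior scale = max = 42.90.
Posterior shape = 3.79 + 4 = 7.79.
E[θ|data] = k·x_m/(k−1) = 7.79·42.90/6.79 = 49.2181.

49.2181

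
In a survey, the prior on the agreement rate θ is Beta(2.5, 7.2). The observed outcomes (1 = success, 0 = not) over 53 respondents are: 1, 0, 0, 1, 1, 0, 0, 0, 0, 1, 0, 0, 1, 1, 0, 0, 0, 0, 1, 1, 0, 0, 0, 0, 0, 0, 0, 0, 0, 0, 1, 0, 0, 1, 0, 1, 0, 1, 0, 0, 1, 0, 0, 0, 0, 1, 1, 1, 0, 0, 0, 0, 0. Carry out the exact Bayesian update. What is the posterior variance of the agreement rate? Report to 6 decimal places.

0.003265

The Beta prior is conjugate to a Binomial/Bernoulli likelihood; the update adds successes to α and failures to β.
Posterior: Beta(α+k, β+n−k) = Beta(2.5+16, 7.2+37) = Beta(18.5, 44.2).
Var = αβ/((α+β)²(α+β+1)) = 18.5·44.2/(62.7²·63.7) = 0.003265.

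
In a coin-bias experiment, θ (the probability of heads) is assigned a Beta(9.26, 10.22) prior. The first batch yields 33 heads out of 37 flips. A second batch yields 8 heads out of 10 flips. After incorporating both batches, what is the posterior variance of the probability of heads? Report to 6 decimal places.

0.002733

The Beta prior is conjugate to a Binomial/Bernoulli likelihood; the update adds successes to α and failures to β.
After batch 1: Beta(9.26+33, 10.22+4) = Beta(42.26, 14.22).
After batch 2: Beta(42.26+8, 14.22+2) = Beta(50.26, 16.22).
Var = αβ/((α+β)²(α+β+1)) = 50.26·16.22/(66.48²·67.48) = 0.002733.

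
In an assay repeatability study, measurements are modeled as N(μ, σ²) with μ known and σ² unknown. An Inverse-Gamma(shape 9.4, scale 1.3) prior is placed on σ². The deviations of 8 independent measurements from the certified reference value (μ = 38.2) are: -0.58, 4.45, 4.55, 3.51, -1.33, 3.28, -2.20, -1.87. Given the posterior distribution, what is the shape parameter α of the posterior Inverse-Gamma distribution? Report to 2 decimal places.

13.40

With known mean μ and an Inverse-Gamma(α, β) prior on σ², the Normal likelihood is conjugate: posterior is Inv-Gamma(α + n/2, β + Σ(xᵢ−μ)²/2).
Σ(xᵢ−μ)² = (-0.58)² + (4.45)² + (4.55)² + (3.51)² + (-1.33)² + (3.28)² + (-2.20)² + (-1.87)² = 74.0257.
Posterior: Inv-Gamma(9.4 + 8/2, 1.3 + 74.0257/2) = Inv-Gamma(13.40, 38.31285).
Posterior α = 13.40.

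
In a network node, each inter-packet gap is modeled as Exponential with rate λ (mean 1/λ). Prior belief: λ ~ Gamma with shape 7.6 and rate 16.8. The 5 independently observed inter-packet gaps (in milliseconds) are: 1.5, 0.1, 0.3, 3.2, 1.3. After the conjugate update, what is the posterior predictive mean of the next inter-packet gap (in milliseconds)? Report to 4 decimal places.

2.0000

With a Gamma(shape α, rate β) prior on the exponential rate λ, the posterior after n observations with total T = Σxᵢ is Gamma(α+n, β+T).
Sum of observations T = 6.4 milliseconds; n = 5.
Posterior: Gamma(7.6+5, 16.8+6.4) = Gamma(12.6, 23.2).
The predictive distribution for the next observation is Lomax; its mean is β/(α−1) = 23.2/11.6 = 2.0000.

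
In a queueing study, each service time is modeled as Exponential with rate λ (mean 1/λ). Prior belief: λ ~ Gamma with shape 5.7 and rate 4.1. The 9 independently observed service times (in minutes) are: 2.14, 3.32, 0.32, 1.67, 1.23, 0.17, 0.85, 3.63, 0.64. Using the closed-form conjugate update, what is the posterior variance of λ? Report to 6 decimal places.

With a Gamma(shape α, rate β) prior on the exponential rate λ, the posterior after n observations with total T = Σxᵢ is Gamma(α+n, β+T).
Sum of observations T = 13.97 minutes; n = 9.
Posterior: Gamma(5.7+9, 4.1+13.97) = Gamma(14.7, 18.07).
Var = α/β² = 0.045020.

0.045020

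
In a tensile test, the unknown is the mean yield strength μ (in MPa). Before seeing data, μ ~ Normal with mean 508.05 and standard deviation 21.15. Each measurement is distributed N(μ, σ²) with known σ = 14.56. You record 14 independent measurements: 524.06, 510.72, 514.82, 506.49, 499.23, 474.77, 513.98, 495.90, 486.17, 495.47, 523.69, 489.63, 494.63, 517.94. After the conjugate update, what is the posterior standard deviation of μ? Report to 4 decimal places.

3.8271

For Normal data with known variance σ², a Normal(μ₀, σ₀²) prior on μ is conjugate. Posterior precision = 1/σ₀² + n/σ²; posterior mean is the precision-weighted average of μ₀ and x̄.
σ₀² = 21.15² = 447.3225, σ² = 14.56² = 211.9936; σ² + n·σ₀² = 211.9936 + 14·447.3225 = 6474.5086.
Posterior precision = 1/σ₀² + n/σ² = 1/447.3225 + 14/211.9936 = (σ² + n·σ₀²)/(σ₀²σ²) = 6474.5086/(447.3225·211.9936); posterior variance σₙ² = σ₀²σ²/(σ² + n·σ₀²) = 447.3225·211.9936/6474.5086 = 14.646595.
Posterior SD = √σₙ² = √(447.3225·211.9936/6474.5086) = 3.8271.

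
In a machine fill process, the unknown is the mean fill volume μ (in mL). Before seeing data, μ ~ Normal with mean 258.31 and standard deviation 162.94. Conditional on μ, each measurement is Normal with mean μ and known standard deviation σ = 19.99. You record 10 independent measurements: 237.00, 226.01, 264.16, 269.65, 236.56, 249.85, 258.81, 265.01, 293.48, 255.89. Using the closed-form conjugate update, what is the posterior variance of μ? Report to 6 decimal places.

39.899956

For Normal data with known variance σ², a Normal(μ₀, σ₀²) prior on μ is conjugate. Posterior precision = 1/σ₀² + n/σ²; posterior mean is the precision-weighted average of μ₀ and x̄.
σ₀² = 162.94² = 26549.4436, σ² = 19.99² = 399.6001; σ² + n·σ₀² = 399.6001 + 10·26549.4436 = 265894.0361.
Posterior precision = 1/σ₀² + n/σ² = 1/26549.4436 + 10/399.6001 = (σ² + n·σ₀²)/(σ₀²σ²) = 265894.0361/(26549.4436·399.6001); posterior variance σₙ² = σ₀²σ²/(σ² + n·σ₀²) = 26549.4436·399.6001/265894.0361 = 39.899956.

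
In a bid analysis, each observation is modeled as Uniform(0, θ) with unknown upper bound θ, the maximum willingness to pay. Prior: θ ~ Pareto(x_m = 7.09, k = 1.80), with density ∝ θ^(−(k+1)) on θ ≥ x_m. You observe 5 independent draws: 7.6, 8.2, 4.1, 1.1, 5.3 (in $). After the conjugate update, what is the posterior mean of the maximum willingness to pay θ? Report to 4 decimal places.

9.6138

A Pareto(scale x_m, shape k) prior on the upper bound θ of Uniform(0, θ) is conjugate: posterior is Pareto(max(x_m, max xᵢ), k + n).
Sample maximum = 8.2; prior scale x_m = 7.09 → posterior scale = max = 8.20.
Posterior shape = 1.80 + 5 = 6.80.
E[θ|data] = k·x_m/(k−1) = 6.80·8.20/5.80 = 9.6138.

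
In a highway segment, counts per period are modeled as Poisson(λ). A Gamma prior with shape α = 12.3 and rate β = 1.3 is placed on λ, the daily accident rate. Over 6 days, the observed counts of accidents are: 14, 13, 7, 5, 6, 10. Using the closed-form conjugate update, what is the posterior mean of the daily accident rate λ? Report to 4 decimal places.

With a Gamma(shape α, rate β) prior, the Poisson likelihood is conjugate: the posterior is Gamma(α + ΣXᵢ, β + n).
Sum of counts S = 55 over n = 6 days.
Posterior: Gamma(α+S, β+n) = Gamma(12.3+55, 1.3+6) = Gamma(67.3, 7.3).
Posterior mean = α/β = 67.3/7.3 = 9.2192.

9.2192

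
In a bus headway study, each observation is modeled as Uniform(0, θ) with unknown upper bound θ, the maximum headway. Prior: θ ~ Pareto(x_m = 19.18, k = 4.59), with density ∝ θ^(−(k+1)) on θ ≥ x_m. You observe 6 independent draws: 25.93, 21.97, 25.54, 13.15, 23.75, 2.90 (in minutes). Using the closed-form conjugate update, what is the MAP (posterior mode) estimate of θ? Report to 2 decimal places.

A Pareto(scale x_m, shape k) prior on the upper bound θ of Uniform(0, θ) is conjugate: posterior is Pareto(max(x_m, max xᵢ), k + n).
Sample maximum = 25.93; prior scale x_m = 19.18 → posterior scale = max = 25.93.
Posterior shape = 4.59 + 6 = 10.59.
The Pareto density is decreasing on [x_m, ∞), so the mode is x_m = 25.93.

25.93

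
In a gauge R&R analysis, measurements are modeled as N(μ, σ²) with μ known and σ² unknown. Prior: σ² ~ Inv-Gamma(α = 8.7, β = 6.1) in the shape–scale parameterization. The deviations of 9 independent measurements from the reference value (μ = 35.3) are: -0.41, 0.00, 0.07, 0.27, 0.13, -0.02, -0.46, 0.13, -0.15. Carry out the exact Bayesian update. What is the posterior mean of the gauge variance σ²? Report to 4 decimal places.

0.5211

With known mean μ and an Inverse-Gamma(α, β) prior on σ², the Normal likelihood is conjugate: posterior is Inv-Gamma(α + n/2, β + Σ(xᵢ−μ)²/2).
Σ(xᵢ−μ)² = (-0.41)² + (0.00)² + (0.07)² + (0.27)² + (0.13)² + (-0.02)² + (-0.46)² + (0.13)² + (-0.15)² = 0.5142.
Posterior: Inv-Gamma(8.7 + 9/2, 6.1 + 0.5142/2) = Inv-Gamma(13.20, 6.35710).
E[σ²|data] = β/(α−1) = 6.35710/12.20 = 0.5211.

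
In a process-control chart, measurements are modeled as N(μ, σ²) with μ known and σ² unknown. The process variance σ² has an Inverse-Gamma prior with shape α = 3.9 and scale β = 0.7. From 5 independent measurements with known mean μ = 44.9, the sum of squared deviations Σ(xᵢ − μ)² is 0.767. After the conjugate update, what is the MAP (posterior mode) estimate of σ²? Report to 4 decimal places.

0.1464

With known mean μ and an Inverse-Gamma(α, β) prior on σ², the Normal likelihood is conjugate: posterior is Inv-Gamma(α + n/2, β + Σ(xᵢ−μ)²/2).
Posterior: Inv-Gamma(3.9 + 5/2, 0.7 + 0.767/2) = Inv-Gamma(6.40, 1.0835).
Mode = β/(α+1) = 1.0835/7.40 = 0.1464.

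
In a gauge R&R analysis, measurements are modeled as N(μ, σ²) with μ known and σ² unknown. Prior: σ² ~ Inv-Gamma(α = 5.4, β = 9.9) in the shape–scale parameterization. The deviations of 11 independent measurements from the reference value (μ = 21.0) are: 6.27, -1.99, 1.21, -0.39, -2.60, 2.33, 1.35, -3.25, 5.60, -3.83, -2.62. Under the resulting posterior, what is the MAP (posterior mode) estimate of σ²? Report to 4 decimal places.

With known mean μ and an Inverse-Gamma(α, β) prior on σ², the Normal likelihood is conjugate: posterior is Inv-Gamma(α + n/2, β + Σ(xᵢ−μ)²/2).
Σ(xᵢ−μ)² = (6.27)² + (-1.99)² + (1.21)² + (-0.39)² + (-2.60)² + (2.33)² + (1.35)² + (-3.25)² + (5.60)² + (-3.83)² + (-2.62)² = 122.3564.
Posterior: Inv-Gamma(5.4 + 11/2, 9.9 + 122.3564/2) = Inv-Gamma(10.90, 71.07820).
Mode = β/(α+1) = 71.07820/11.90 = 5.9730.

5.9730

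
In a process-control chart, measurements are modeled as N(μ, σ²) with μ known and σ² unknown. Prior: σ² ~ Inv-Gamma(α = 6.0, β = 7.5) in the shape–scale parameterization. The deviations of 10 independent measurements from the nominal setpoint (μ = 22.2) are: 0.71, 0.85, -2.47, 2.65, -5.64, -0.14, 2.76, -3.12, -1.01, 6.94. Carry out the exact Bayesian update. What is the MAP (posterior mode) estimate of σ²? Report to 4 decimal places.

With known mean μ and an Inverse-Gamma(α, β) prior on σ², the Normal likelihood is conjugate: posterior is Inv-Gamma(α + n/2, β + Σ(xᵢ−μ)²/2).
Σ(xᵢ−μ)² = (0.71)² + (0.85)² + (-2.47)² + (2.65)² + (-5.64)² + (-0.14)² + (2.76)² + (-3.12)² + (-1.01)² + (6.94)² = 112.7149.
Posterior: Inv-Gamma(6.0 + 10/2, 7.5 + 112.7149/2) = Inv-Gamma(11.00, 63.85745).
Mode = β/(α+1) = 63.85745/12.00 = 5.3215.

5.3215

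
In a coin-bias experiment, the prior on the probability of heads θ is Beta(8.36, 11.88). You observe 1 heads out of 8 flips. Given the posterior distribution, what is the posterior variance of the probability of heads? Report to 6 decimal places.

0.007578

The Beta prior is conjugate to a Binomial/Bernoulli likelihood; the update adds successes to α and failures to β.
Posterior: Beta(α+k, β+n−k) = Beta(8.36+1, 11.88+7) = Beta(9.36, 18.88).
Var = αβ/((α+β)²(α+β+1)) = 9.36·18.88/(28.24²·29.24) = 0.007578.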